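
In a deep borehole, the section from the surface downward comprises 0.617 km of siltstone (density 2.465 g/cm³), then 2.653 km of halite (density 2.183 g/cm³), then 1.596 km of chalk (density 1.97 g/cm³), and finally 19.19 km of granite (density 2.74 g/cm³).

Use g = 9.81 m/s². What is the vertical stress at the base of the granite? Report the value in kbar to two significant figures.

siltstone: 2465 kg/m³ × 9.81 m/s² × 617 m = 1.492×10^7 Pa = 0.1492 kbar
halite: 2183 kg/m³ × 9.81 m/s² × 2653 m = 5.681×10^7 Pa = 0.5681 kbar
chalk: 1970 kg/m³ × 9.81 m/s² × 1596 m = 3.084×10^7 Pa = 0.3084 kbar
granite: 2740 kg/m³ × 9.81 m/s² × 19190 m = 5.158×10^8 Pa = 5.158 kbar
Total = 0.1492 + 0.5681 + 0.3084 + 5.158 = 6.1839 kbar

6.2 kbar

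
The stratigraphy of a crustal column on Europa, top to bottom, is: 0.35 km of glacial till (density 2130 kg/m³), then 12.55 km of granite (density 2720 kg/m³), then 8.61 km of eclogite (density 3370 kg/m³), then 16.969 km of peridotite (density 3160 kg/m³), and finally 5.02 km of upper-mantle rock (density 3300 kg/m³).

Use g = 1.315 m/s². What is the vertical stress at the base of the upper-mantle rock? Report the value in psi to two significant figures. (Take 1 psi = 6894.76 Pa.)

glacial till: 2130 kg/m³ × 1.315 m/s² × 350 m = 9.803×10^5 Pa = 142.2 psi
granite: 2720 kg/m³ × 1.315 m/s² × 12550 m = 4.489×10^7 Pa = 6511 psi
eclogite: 3370 kg/m³ × 1.315 m/s² × 8610 m = 3.816×10^7 Pa = 5534 psi
peridotite: 3160 kg/m³ × 1.315 m/s² × 16969 m = 7.051×10^7 Pa = 10227 psi
upper-mantle rock: 3300 kg/m³ × 1.315 m/s² × 5020 m = 2.178×10^7 Pa = 3160 psi
Total = 142.2 + 6511 + 5534 + 10227 + 3160 = 25573 psi

26000 psi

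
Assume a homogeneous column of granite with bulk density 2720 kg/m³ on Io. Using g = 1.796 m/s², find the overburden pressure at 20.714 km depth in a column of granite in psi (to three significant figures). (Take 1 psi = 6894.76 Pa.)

14700 psi

granite: 2720 kg/m³ × 1.796 m/s² × 20714 m = 1.012×10^8 Pa = 14676 psi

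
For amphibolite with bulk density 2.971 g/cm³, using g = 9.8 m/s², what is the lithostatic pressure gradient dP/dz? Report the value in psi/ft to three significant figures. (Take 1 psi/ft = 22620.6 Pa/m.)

dP/dz = ρg = 2971 kg/m³ × 9.8 m/s² = 29116 Pa/m
= 29116 Pa/m × (1 psi/ft / 22621 Pa/m) = 1.2871 psi/ft

1.29 psi/ft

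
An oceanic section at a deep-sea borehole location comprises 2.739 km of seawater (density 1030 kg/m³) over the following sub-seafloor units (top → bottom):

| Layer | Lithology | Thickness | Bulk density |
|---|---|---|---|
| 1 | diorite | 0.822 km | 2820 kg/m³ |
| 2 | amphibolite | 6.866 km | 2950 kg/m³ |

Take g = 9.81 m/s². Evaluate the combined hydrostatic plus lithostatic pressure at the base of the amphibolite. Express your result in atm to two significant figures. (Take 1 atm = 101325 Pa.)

seawater: 1030 kg/m³ × 9.81 m/s² × 2739 m = 2.768×10^7 Pa = 273.1 atm
diorite: 2820 kg/m³ × 9.81 m/s² × 822 m = 2.274×10^7 Pa = 224.4 atm
amphibolite: 2950 kg/m³ × 9.81 m/s² × 6866 m = 1.987×10^8 Pa = 1961 atm
Total = 273.1 + 224.4 + 1961 = 2458.6 atm

2500 atm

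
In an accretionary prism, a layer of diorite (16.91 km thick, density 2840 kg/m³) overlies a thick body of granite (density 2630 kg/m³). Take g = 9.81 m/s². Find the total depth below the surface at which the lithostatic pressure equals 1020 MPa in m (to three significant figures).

Pressure at base of upper layers: 2840×9.81×16910 = 4.711×10^8 Pa = 471.1 MPa
Remaining pressure to be supplied by granite: 1.020×10^9 − 4.711×10^8 = 5.489×10^8 Pa
Additional depth in granite = 5.489×10^8 Pa / (2630 kg/m³ × 9.81 m/s²) = 21274 m
Total depth = 16910 m + 21274 m = 38184 m

38200 m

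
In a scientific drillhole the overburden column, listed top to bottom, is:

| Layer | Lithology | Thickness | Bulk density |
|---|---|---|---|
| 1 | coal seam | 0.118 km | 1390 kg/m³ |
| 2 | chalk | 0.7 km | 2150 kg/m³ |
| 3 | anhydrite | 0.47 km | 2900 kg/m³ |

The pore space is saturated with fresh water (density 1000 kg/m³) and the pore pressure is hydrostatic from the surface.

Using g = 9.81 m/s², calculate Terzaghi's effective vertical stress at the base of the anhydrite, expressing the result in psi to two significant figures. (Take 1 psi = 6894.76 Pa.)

Overburden (lithostatic) stress σ_v:
coal seam: 1390 kg/m³ × 9.81 m/s² × 118 m = 1.609×10^6 Pa = 1.609 MPa
chalk: 2150 kg/m³ × 9.81 m/s² × 700 m = 1.476×10^7 Pa = 14.76 MPa
anhydrite: 2900 kg/m³ × 9.81 m/s² × 470 m = 1.337×10^7 Pa = 13.37 MPa
Total = 1.609 + 14.76 + 13.37 = 29.744 MPa
Pore pressure P_p = 1000 kg/m³ × 9.81 m/s² × 1288 m = 1.264×10^7 Pa = 12.64 MPa
Effective stress σ' = σ_v − P_p = 29.74 − 12.64 = 17.109 MPa = 2481.4 psi

2500 psi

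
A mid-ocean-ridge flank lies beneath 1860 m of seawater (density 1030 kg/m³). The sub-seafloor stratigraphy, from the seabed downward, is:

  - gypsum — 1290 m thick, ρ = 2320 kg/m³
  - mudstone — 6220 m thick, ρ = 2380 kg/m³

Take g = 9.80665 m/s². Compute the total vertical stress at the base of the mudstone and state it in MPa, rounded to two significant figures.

seawater: 1030 kg/m³ × 9.80665 m/s² × 1860 m = 1.879×10^7 Pa = 18.79 MPa
gypsum: 2320 kg/m³ × 9.80665 m/s² × 1290 m = 2.935×10^7 Pa = 29.35 MPa
mudstone: 2380 kg/m³ × 9.80665 m/s² × 6220 m = 1.452×10^8 Pa = 145.2 MPa
Total = 18.79 + 29.35 + 145.2 = 193.31 MPa

190 MPa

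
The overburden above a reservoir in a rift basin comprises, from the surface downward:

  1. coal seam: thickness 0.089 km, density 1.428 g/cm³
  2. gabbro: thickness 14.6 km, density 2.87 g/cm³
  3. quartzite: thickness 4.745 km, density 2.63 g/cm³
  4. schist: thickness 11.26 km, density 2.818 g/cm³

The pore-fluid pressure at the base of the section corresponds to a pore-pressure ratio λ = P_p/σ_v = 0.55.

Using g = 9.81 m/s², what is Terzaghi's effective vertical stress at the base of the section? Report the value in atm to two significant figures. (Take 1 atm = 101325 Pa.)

Overburden (lithostatic) stress σ_v:
coal seam: 1428 kg/m³ × 9.81 m/s² × 89 m = 1.247×10^6 Pa = 1.247 MPa
gabbro: 2870 kg/m³ × 9.81 m/s² × 14600 m = 4.111×10^8 Pa = 411.1 MPa
quartzite: 2630 kg/m³ × 9.81 m/s² × 4745 m = 1.224×10^8 Pa = 122.4 MPa
schist: 2818 kg/m³ × 9.81 m/s² × 11260 m = 3.113×10^8 Pa = 311.3 MPa
Total = 1.247 + 411.1 + 122.4 + 311.3 = 846.01 MPa
Pore pressure P_p = λ·σ_v = 0.55 × 846.0 MPa = 465.3 MPa
Effective stress σ' = σ_v − P_p = 846.0 − 465.3 = 380.70 MPa = 3757.2 atm

3800 atm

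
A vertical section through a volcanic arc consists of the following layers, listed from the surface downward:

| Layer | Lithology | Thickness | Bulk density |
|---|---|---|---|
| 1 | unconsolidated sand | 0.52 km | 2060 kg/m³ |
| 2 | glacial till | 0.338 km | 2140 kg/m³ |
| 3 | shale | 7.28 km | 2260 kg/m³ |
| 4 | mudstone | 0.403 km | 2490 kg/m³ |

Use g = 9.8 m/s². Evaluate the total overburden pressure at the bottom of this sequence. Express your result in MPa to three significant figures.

189 MPa

unconsolidated sand: 2060 kg/m³ × 9.8 m/s² × 520 m = 1.050×10^7 Pa = 10.50 MPa
glacial till: 2140 kg/m³ × 9.8 m/s² × 338 m = 7.089×10^6 Pa = 7.089 MPa
shale: 2260 kg/m³ × 9.8 m/s² × 7280 m = 1.612×10^8 Pa = 161.2 MPa
mudstone: 2490 kg/m³ × 9.8 m/s² × 403 m = 9.834×10^6 Pa = 9.834 MPa
Total = 10.50 + 7.089 + 161.2 + 9.834 = 188.66 MPa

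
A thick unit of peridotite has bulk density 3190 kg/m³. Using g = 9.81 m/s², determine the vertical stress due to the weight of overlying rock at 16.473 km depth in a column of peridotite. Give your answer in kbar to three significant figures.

peridotite: 3190 kg/m³ × 9.81 m/s² × 16473 m = 5.155×10^8 Pa = 5.155 kbar

5.16 kbar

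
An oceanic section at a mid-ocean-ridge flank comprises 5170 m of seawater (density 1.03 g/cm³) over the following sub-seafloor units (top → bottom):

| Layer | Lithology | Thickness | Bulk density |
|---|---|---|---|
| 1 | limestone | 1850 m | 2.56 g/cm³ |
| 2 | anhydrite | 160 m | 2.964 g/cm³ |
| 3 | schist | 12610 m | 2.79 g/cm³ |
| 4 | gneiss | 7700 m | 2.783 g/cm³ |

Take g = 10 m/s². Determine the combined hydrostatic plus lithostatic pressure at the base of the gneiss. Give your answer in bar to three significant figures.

seawater: 1030 kg/m³ × 10 m/s² × 5170 m = 5.325×10^7 Pa = 532.5 bar
limestone: 2560 kg/m³ × 10 m/s² × 1850 m = 4.736×10^7 Pa = 473.6 bar
anhydrite: 2964 kg/m³ × 10 m/s² × 160 m = 4.742×10^6 Pa = 47.42 bar
schist: 2790 kg/m³ × 10 m/s² × 12610 m = 3.518×10^8 Pa = 3518 bar
gneiss: 2783 kg/m³ × 10 m/s² × 7700 m = 2.143×10^8 Pa = 2143 bar
Total = 532.5 + 473.6 + 47.42 + 3518 + 2143 = 6714.6 bar

6710 bar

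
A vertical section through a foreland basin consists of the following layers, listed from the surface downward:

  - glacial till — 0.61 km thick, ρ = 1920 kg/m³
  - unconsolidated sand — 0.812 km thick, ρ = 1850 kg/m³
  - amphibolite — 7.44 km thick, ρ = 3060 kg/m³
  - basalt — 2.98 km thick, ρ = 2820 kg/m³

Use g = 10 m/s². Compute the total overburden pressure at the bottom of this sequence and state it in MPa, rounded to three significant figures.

glacial till: 1920 kg/m³ × 10 m/s² × 610 m = 1.171×10^7 Pa = 11.71 MPa
unconsolidated sand: 1850 kg/m³ × 10 m/s² × 812 m = 1.502×10^7 Pa = 15.02 MPa
amphibolite: 3060 kg/m³ × 10 m/s² × 7440 m = 2.277×10^8 Pa = 227.7 MPa
basalt: 2820 kg/m³ × 10 m/s² × 2980 m = 8.404×10^7 Pa = 84.04 MPa
Total = 11.71 + 15.02 + 227.7 + 84.04 = 338.43 MPa

338 MPa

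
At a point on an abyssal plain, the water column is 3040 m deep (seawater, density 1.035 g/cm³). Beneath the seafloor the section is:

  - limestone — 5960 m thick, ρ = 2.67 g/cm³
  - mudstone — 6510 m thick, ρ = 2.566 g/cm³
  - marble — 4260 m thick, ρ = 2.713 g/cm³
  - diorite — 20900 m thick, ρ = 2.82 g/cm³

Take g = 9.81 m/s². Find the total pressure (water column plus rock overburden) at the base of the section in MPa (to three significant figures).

1040 MPa

seawater: 1035 kg/m³ × 9.81 m/s² × 3040 m = 3.087×10^7 Pa = 30.87 MPa
limestone: 2670 kg/m³ × 9.81 m/s² × 5960 m = 1.561×10^8 Pa = 156.1 MPa
mudstone: 2566 kg/m³ × 9.81 m/s² × 6510 m = 1.639×10^8 Pa = 163.9 MPa
marble: 2713 kg/m³ × 9.81 m/s² × 4260 m = 1.134×10^8 Pa = 113.4 MPa
diorite: 2820 kg/m³ × 9.81 m/s² × 20900 m = 5.782×10^8 Pa = 578.2 MPa
Total = 30.87 + 156.1 + 163.9 + 113.4 + 578.2 = 1042.4 MPa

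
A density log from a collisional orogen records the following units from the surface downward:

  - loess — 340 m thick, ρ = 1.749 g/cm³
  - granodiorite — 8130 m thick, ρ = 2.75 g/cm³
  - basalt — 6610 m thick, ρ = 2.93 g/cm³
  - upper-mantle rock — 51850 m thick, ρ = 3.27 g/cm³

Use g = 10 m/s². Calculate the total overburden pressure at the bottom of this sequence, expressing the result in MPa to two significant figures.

2100 MPa

loess: 1749 kg/m³ × 10 m/s² × 340 m = 5.947×10^6 Pa = 5.947 MPa
granodiorite: 2750 kg/m³ × 10 m/s² × 8130 m = 2.236×10^8 Pa = 223.6 MPa
basalt: 2930 kg/m³ × 10 m/s² × 6610 m = 1.937×10^8 Pa = 193.7 MPa
upper-mantle rock: 3270 kg/m³ × 10 m/s² × 51850 m = 1.695×10^9 Pa = 1695 MPa
Total = 5.947 + 223.6 + 193.7 + 1695 = 2118.7 MPa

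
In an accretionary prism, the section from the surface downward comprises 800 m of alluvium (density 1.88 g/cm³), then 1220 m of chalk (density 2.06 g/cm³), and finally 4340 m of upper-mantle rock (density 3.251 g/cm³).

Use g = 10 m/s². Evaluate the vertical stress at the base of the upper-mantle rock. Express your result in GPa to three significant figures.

0.181 GPa

alluvium: 1880 kg/m³ × 10 m/s² × 800 m = 1.504×10^7 Pa = 0.01504 GPa
chalk: 2060 kg/m³ × 10 m/s² × 1220 m = 2.513×10^7 Pa = 0.02513 GPa
upper-mantle rock: 3251 kg/m³ × 10 m/s² × 4340 m = 1.411×10^8 Pa = 0.1411 GPa
Total = 0.01504 + 0.02513 + 0.1411 = 0.18127 GPa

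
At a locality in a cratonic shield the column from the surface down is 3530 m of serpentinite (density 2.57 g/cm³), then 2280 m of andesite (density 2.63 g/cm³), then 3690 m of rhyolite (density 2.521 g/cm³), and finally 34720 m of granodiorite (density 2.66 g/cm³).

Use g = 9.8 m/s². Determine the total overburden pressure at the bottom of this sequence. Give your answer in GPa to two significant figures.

1.1 GPa

serpentinite: 2570 kg/m³ × 9.8 m/s² × 3530 m = 8.891×10^7 Pa = 0.08891 GPa
andesite: 2630 kg/m³ × 9.8 m/s² × 2280 m = 5.876×10^7 Pa = 0.05876 GPa
rhyolite: 2521 kg/m³ × 9.8 m/s² × 3690 m = 9.116×10^7 Pa = 0.09116 GPa
granodiorite: 2660 kg/m³ × 9.8 m/s² × 34720 m = 9.051×10^8 Pa = 0.9051 GPa
Total = 0.08891 + 0.05876 + 0.09116 + 0.9051 = 1.1439 GPa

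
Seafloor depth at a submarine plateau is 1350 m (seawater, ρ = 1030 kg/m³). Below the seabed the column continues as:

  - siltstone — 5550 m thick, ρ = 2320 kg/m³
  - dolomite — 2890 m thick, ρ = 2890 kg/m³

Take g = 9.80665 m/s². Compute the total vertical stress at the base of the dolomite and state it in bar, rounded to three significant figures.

seawater: 1030 kg/m³ × 9.80665 m/s² × 1350 m = 1.364×10^7 Pa = 136.4 bar
siltstone: 2320 kg/m³ × 9.80665 m/s² × 5550 m = 1.263×10^8 Pa = 1263 bar
dolomite: 2890 kg/m³ × 9.80665 m/s² × 2890 m = 8.191×10^7 Pa = 819.1 bar
Total = 136.4 + 1263 + 819.1 = 2218.1 bar

2220 bar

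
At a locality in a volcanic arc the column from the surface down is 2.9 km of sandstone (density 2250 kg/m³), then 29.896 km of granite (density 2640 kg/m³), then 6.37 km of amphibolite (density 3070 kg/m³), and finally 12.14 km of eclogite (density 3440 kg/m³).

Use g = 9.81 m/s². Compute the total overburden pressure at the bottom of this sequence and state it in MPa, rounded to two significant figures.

1400 MPa

sandstone: 2250 kg/m³ × 9.81 m/s² × 2900 m = 6.401×10^7 Pa = 64.01 MPa
granite: 2640 kg/m³ × 9.81 m/s² × 29896 m = 7.743×10^8 Pa = 774.3 MPa
amphibolite: 3070 kg/m³ × 9.81 m/s² × 6370 m = 1.918×10^8 Pa = 191.8 MPa
eclogite: 3440 kg/m³ × 9.81 m/s² × 12140 m = 4.097×10^8 Pa = 409.7 MPa
Total = 64.01 + 774.3 + 191.8 + 409.7 = 1439.8 MPa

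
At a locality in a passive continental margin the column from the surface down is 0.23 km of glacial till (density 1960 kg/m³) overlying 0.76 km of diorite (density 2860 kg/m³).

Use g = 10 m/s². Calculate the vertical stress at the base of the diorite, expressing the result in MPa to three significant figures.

26.2 MPa

glacial till: 1960 kg/m³ × 10 m/s² × 230 m = 4.508×10^6 Pa = 4.508 MPa
diorite: 2860 kg/m³ × 10 m/s² × 760 m = 2.174×10^7 Pa = 21.74 MPa
Total = 4.508 + 21.74 = 26.244 MPa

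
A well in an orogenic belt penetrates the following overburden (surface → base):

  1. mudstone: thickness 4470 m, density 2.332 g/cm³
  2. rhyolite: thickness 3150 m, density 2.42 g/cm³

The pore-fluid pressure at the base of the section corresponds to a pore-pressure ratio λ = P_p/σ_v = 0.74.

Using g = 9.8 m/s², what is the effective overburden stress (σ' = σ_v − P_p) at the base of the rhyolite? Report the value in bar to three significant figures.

Overburden (lithostatic) stress σ_v:
mudstone: 2332 kg/m³ × 9.8 m/s² × 4470 m = 1.022×10^8 Pa = 102.2 MPa
rhyolite: 2420 kg/m³ × 9.8 m/s² × 3150 m = 7.471×10^7 Pa = 74.71 MPa
Total = 102.2 + 74.71 = 176.86 MPa
Pore pressure P_p = λ·σ_v = 0.74 × 176.9 MPa = 130.9 MPa
Effective stress σ' = σ_v − P_p = 176.9 − 130.9 = 45.984 MPa = 459.84 bar

460 bar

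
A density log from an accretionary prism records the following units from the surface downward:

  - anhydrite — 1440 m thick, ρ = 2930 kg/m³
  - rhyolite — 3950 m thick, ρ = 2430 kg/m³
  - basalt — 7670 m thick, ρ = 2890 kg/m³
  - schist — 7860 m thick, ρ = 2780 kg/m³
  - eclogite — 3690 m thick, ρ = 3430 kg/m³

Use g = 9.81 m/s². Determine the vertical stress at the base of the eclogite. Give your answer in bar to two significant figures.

anhydrite: 2930 kg/m³ × 9.81 m/s² × 1440 m = 4.139×10^7 Pa = 413.9 bar
rhyolite: 2430 kg/m³ × 9.81 m/s² × 3950 m = 9.416×10^7 Pa = 941.6 bar
basalt: 2890 kg/m³ × 9.81 m/s² × 7670 m = 2.175×10^8 Pa = 2175 bar
schist: 2780 kg/m³ × 9.81 m/s² × 7860 m = 2.144×10^8 Pa = 2144 bar
eclogite: 3430 kg/m³ × 9.81 m/s² × 3690 m = 1.242×10^8 Pa = 1242 bar
Total = 413.9 + 941.6 + 2175 + 2144 + 1242 = 6915.2 bar

6900 bar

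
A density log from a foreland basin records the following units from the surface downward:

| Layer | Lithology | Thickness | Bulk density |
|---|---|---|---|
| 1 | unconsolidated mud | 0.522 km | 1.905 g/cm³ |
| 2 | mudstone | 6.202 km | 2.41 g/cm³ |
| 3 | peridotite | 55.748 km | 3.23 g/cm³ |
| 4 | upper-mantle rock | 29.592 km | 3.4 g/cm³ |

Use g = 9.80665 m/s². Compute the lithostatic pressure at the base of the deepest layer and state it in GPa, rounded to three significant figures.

2.91 GPa

unconsolidated mud: 1905 kg/m³ × 9.80665 m/s² × 522 m = 9.752×10^6 Pa = 9.752×10^-3 GPa
mudstone: 2410 kg/m³ × 9.80665 m/s² × 6202 m = 1.466×10^8 Pa = 0.1466 GPa
peridotite: 3230 kg/m³ × 9.80665 m/s² × 55748 m = 1.766×10^9 Pa = 1.766 GPa
upper-mantle rock: 3400 kg/m³ × 9.80665 m/s² × 29592 m = 9.867×10^8 Pa = 0.9867 GPa
Total = 9.752×10^-3 + 0.1466 + 1.766 + 0.9867 = 2.9088 GPa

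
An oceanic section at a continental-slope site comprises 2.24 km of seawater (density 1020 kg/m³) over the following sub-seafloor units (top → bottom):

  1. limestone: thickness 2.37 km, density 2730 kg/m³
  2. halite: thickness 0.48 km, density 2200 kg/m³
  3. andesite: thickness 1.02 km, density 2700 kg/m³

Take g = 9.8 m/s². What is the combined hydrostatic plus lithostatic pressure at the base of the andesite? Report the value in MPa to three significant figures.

123 MPa

seawater: 1020 kg/m³ × 9.8 m/s² × 2240 m = 2.239×10^7 Pa = 22.39 MPa
limestone: 2730 kg/m³ × 9.8 m/s² × 2370 m = 6.341×10^7 Pa = 63.41 MPa
halite: 2200 kg/m³ × 9.8 m/s² × 480 m = 1.035×10^7 Pa = 10.35 MPa
andesite: 2700 kg/m³ × 9.8 m/s² × 1020 m = 2.699×10^7 Pa = 26.99 MPa
Total = 22.39 + 63.41 + 10.35 + 26.99 = 123.14 MPa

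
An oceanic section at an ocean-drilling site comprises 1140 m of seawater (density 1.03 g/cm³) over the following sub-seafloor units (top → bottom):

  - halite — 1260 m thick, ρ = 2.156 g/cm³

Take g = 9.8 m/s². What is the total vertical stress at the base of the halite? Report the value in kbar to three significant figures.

0.381 kbar

seawater: 1030 kg/m³ × 9.8 m/s² × 1140 m = 1.151×10^7 Pa = 0.1151 kbar
halite: 2156 kg/m³ × 9.8 m/s² × 1260 m = 2.662×10^7 Pa = 0.2662 kbar
Total = 0.1151 + 0.2662 = 0.38129 kbar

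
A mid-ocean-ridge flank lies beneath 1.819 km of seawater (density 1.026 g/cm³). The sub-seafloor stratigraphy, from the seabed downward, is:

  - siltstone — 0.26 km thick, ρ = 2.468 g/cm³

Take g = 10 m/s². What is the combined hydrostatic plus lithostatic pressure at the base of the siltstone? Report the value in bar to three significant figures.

251 bar

seawater: 1026 kg/m³ × 10 m/s² × 1819 m = 1.866×10^7 Pa = 186.6 bar
siltstone: 2468 kg/m³ × 10 m/s² × 260 m = 6.417×10^6 Pa = 64.17 bar
Total = 186.6 + 64.17 = 250.80 bar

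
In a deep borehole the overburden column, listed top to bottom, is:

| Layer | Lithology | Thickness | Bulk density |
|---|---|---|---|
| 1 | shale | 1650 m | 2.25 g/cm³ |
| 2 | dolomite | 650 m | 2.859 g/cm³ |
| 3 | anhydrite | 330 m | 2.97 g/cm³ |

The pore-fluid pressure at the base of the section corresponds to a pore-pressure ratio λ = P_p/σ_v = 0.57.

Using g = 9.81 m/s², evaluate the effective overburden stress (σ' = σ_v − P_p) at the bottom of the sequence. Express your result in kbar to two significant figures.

Overburden (lithostatic) stress σ_v:
shale: 2250 kg/m³ × 9.81 m/s² × 1650 m = 3.642×10^7 Pa = 36.42 MPa
dolomite: 2859 kg/m³ × 9.81 m/s² × 650 m = 1.823×10^7 Pa = 18.23 MPa
anhydrite: 2970 kg/m³ × 9.81 m/s² × 330 m = 9.615×10^6 Pa = 9.615 MPa
Total = 36.42 + 18.23 + 9.615 = 64.265 MPa
Pore pressure P_p = λ·σ_v = 0.57 × 64.26 MPa = 36.63 MPa
Effective stress σ' = σ_v − P_p = 64.26 − 36.63 = 27.634 MPa = 0.27634 kbar

0.28 kbar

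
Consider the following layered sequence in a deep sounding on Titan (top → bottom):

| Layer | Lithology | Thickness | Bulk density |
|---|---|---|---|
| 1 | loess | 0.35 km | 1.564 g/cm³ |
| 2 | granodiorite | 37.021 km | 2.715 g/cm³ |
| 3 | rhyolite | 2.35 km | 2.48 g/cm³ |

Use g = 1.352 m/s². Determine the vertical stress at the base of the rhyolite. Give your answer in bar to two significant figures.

1400 bar

loess: 1564 kg/m³ × 1.352 m/s² × 350 m = 7.401×10^5 Pa = 7.401 bar
granodiorite: 2715 kg/m³ × 1.352 m/s² × 37021 m = 1.359×10^8 Pa = 1359 bar
rhyolite: 2480 kg/m³ × 1.352 m/s² × 2350 m = 7.879×10^6 Pa = 78.79 bar
Total = 7.401 + 1359 + 78.79 = 1445.1 bar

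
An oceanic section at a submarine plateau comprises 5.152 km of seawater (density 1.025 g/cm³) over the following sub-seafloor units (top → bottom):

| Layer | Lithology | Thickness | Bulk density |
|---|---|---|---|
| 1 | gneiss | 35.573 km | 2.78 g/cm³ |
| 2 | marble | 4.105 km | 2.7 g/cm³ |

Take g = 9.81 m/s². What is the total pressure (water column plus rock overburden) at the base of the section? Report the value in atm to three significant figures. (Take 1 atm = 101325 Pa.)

11200 atm

seawater: 1025 kg/m³ × 9.81 m/s² × 5152 m = 5.180×10^7 Pa = 511.3 atm
gneiss: 2780 kg/m³ × 9.81 m/s² × 35573 m = 9.701×10^8 Pa = 9575 atm
marble: 2700 kg/m³ × 9.81 m/s² × 4105 m = 1.087×10^8 Pa = 1073 atm
Total = 511.3 + 9575 + 1073 = 11159 atm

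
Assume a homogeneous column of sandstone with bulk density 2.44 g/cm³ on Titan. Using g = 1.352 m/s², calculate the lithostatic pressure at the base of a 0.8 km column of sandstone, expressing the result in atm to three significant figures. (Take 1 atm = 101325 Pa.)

26.0 atm

sandstone: 2440 kg/m³ × 1.352 m/s² × 800 m = 2.639×10^6 Pa = 26.05 atm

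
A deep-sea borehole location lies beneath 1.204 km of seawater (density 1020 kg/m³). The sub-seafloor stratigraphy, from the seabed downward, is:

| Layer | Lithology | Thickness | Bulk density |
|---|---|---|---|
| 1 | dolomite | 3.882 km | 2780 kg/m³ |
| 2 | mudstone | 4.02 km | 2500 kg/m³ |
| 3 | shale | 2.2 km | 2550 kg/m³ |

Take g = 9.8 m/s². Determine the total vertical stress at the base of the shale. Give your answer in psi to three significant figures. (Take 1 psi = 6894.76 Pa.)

seawater: 1020 kg/m³ × 9.8 m/s² × 1204 m = 1.204×10^7 Pa = 1746 psi
dolomite: 2780 kg/m³ × 9.8 m/s² × 3882 m = 1.058×10^8 Pa = 15339 psi
mudstone: 2500 kg/m³ × 9.8 m/s² × 4020 m = 9.849×10^7 Pa = 14285 psi
shale: 2550 kg/m³ × 9.8 m/s² × 2200 m = 5.498×10^7 Pa = 7974 psi
Total = 1746 + 15339 + 14285 + 7974 = 39344 psi

39300 psi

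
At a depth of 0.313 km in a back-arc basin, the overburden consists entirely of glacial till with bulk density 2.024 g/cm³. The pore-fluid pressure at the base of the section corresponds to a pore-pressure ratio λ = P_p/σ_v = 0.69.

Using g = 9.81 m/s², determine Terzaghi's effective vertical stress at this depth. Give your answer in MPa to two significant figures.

1.9 MPa

Overburden (lithostatic) stress σ_v:
glacial till: 2024 kg/m³ × 9.81 m/s² × 313 m = 6.215×10^6 Pa = 6.215 MPa
Pore pressure P_p = λ·σ_v = 0.69 × 6.215 MPa = 4.288 MPa
Effective stress σ' = σ_v − P_p = 6.215 − 4.288 = 1.9266 MPa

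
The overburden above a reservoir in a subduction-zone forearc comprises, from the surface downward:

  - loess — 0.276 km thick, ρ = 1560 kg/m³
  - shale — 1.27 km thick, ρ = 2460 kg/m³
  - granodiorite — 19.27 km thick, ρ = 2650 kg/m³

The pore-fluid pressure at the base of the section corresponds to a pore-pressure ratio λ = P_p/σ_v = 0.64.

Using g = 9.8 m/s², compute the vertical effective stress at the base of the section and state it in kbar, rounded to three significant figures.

Overburden (lithostatic) stress σ_v:
loess: 1560 kg/m³ × 9.8 m/s² × 276 m = 4.219×10^6 Pa = 4.219 MPa
shale: 2460 kg/m³ × 9.8 m/s² × 1270 m = 3.062×10^7 Pa = 30.62 MPa
granodiorite: 2650 kg/m³ × 9.8 m/s² × 19270 m = 5.004×10^8 Pa = 500.4 MPa
Total = 4.219 + 30.62 + 500.4 = 535.28 MPa
Pore pressure P_p = λ·σ_v = 0.64 × 535.3 MPa = 342.6 MPa
Effective stress σ' = σ_v − P_p = 535.3 − 342.6 = 192.70 MPa = 1.9270 kbar

1.93 kbar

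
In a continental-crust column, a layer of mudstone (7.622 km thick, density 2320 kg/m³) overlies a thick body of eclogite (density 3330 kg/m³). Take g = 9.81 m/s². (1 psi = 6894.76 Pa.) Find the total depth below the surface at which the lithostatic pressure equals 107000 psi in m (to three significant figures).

24900 m

Pressure at base of upper layers: 2320×9.81×7622 = 1.735×10^8 Pa = 25160 psi
Remaining pressure to be supplied by eclogite: 7.377×10^8 − 1.735×10^8 = 5.643×10^8 Pa
Additional depth in eclogite = 5.643×10^8 Pa / (3330 kg/m³ × 9.81 m/s²) = 17273 m
Total depth = 7622 m + 17273 m = 24895 m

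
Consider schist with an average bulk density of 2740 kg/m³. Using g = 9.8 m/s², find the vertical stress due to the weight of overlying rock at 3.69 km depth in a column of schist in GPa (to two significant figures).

0.099 GPa

schist: 2740 kg/m³ × 9.8 m/s² × 3690 m = 9.908×10^7 Pa = 0.09908 GPa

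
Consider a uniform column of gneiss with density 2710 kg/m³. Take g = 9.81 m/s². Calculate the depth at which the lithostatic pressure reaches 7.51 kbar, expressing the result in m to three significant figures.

h = P/(ρg) = 7.51 kbar / (2710 kg/m³ × 9.81 m/s²) = 7.510×10^8 Pa / 26585 Pa/m = 28249 m

28200 m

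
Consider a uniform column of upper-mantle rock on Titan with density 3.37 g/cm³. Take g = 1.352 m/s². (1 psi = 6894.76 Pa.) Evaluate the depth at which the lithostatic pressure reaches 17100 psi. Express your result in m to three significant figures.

h = P/(ρg) = 17100 psi / (3370 kg/m³ × 1.352 m/s²) = 1.179×10^8 Pa / 4556.2 Pa/m = 25877 m

25900 m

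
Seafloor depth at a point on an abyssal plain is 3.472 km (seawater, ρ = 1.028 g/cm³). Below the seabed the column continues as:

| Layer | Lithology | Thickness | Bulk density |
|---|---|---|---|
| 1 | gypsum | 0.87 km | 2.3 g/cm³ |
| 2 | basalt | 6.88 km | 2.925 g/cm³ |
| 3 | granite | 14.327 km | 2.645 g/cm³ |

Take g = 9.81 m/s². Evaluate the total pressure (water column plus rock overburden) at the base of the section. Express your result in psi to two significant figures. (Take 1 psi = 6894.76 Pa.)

seawater: 1028 kg/m³ × 9.81 m/s² × 3472 m = 3.501×10^7 Pa = 5078 psi
gypsum: 2300 kg/m³ × 9.81 m/s² × 870 m = 1.963×10^7 Pa = 2847 psi
basalt: 2925 kg/m³ × 9.81 m/s² × 6880 m = 1.974×10^8 Pa = 28633 psi
granite: 2645 kg/m³ × 9.81 m/s² × 14327 m = 3.717×10^8 Pa = 53918 psi
Total = 5078 + 2847 + 28633 + 53918 = 90476 psi

90000 psi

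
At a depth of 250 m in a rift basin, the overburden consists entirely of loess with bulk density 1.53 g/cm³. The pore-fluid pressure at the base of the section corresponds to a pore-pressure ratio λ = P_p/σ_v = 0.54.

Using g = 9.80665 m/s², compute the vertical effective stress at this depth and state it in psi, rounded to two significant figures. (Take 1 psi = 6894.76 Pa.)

Overburden (lithostatic) stress σ_v:
loess: 1530 kg/m³ × 9.80665 m/s² × 250 m = 3.751×10^6 Pa = 3.751 MPa
Pore pressure P_p = λ·σ_v = 0.54 × 3.751 MPa = 2.026 MPa
Effective stress σ' = σ_v − P_p = 3.751 − 2.026 = 1.7255 MPa = 250.26 psi

250 psi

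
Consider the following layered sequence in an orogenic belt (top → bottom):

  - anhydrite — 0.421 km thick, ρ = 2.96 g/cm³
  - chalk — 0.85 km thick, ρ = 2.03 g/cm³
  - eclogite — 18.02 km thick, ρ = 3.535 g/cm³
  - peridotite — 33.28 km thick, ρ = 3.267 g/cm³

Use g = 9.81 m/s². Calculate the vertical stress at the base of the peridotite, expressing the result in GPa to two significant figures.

1.7 GPa

anhydrite: 2960 kg/m³ × 9.81 m/s² × 421 m = 1.222×10^7 Pa = 0.01222 GPa
chalk: 2030 kg/m³ × 9.81 m/s² × 850 m = 1.693×10^7 Pa = 0.01693 GPa
eclogite: 3535 kg/m³ × 9.81 m/s² × 18020 m = 6.249×10^8 Pa = 0.6249 GPa
peridotite: 3267 kg/m³ × 9.81 m/s² × 33280 m = 1.067×10^9 Pa = 1.067 GPa
Total = 0.01222 + 0.01693 + 0.6249 + 1.067 = 1.7207 GPa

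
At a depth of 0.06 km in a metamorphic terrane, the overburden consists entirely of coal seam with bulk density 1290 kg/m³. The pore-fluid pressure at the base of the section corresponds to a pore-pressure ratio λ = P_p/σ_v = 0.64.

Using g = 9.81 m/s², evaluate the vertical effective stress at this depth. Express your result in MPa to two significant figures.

Overburden (lithostatic) stress σ_v:
coal seam: 1290 kg/m³ × 9.81 m/s² × 60 m = 7.593×10^5 Pa = 0.7593 MPa
Pore pressure P_p = λ·σ_v = 0.64 × 0.7593 MPa = 0.4859 MPa
Effective stress σ' = σ_v − P_p = 0.7593 − 0.4859 = 0.27335 MPa

0.27 MPa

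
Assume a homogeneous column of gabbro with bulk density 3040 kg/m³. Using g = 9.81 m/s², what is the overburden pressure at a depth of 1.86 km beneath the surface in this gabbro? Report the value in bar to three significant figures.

555 bar

gabbro: 3040 kg/m³ × 9.81 m/s² × 1860 m = 5.547×10^7 Pa = 554.7 bar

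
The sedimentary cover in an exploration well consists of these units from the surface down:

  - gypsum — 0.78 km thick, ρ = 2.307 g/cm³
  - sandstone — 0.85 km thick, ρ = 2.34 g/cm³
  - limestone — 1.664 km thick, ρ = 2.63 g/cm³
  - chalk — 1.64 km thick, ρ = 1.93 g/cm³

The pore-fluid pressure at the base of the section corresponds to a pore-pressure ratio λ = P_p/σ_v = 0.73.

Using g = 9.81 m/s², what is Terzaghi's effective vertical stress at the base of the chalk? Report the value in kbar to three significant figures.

Overburden (lithostatic) stress σ_v:
gypsum: 2307 kg/m³ × 9.81 m/s² × 780 m = 1.765×10^7 Pa = 17.65 MPa
sandstone: 2340 kg/m³ × 9.81 m/s² × 850 m = 1.951×10^7 Pa = 19.51 MPa
limestone: 2630 kg/m³ × 9.81 m/s² × 1664 m = 4.293×10^7 Pa = 42.93 MPa
chalk: 1930 kg/m³ × 9.81 m/s² × 1640 m = 3.105×10^7 Pa = 31.05 MPa
Total = 17.65 + 19.51 + 42.93 + 31.05 = 111.15 MPa
Pore pressure P_p = λ·σ_v = 0.73 × 111.1 MPa = 81.14 MPa
Effective stress σ' = σ_v − P_p = 111.1 − 81.14 = 30.010 MPa = 0.30010 kbar

0.300 kbar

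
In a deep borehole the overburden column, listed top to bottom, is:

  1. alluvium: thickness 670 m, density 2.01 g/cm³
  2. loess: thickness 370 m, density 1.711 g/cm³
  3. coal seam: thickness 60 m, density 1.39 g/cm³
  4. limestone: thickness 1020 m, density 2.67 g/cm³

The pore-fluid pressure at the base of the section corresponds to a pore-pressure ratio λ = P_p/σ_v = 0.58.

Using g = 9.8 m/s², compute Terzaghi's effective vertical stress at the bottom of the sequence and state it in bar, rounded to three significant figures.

Overburden (lithostatic) stress σ_v:
alluvium: 2010 kg/m³ × 9.8 m/s² × 670 m = 1.320×10^7 Pa = 13.20 MPa
loess: 1711 kg/m³ × 9.8 m/s² × 370 m = 6.204×10^6 Pa = 6.204 MPa
coal seam: 1390 kg/m³ × 9.8 m/s² × 60 m = 8.173×10^5 Pa = 0.8173 MPa
limestone: 2670 kg/m³ × 9.8 m/s² × 1020 m = 2.669×10^7 Pa = 26.69 MPa
Total = 13.20 + 6.204 + 0.8173 + 26.69 = 46.908 MPa
Pore pressure P_p = λ·σ_v = 0.58 × 46.91 MPa = 27.21 MPa
Effective stress σ' = σ_v − P_p = 46.91 − 27.21 = 19.702 MPa = 197.02 bar

197 bar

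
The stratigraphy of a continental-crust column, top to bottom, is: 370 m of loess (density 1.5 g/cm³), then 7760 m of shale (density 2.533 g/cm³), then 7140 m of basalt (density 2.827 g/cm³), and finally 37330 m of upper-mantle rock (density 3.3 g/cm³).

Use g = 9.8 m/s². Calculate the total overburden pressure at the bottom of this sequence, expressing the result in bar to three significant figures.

16000 bar

loess: 1500 kg/m³ × 9.8 m/s² × 370 m = 5.439×10^6 Pa = 54.39 bar
shale: 2533 kg/m³ × 9.8 m/s² × 7760 m = 1.926×10^8 Pa = 1926 bar
basalt: 2827 kg/m³ × 9.8 m/s² × 7140 m = 1.978×10^8 Pa = 1978 bar
upper-mantle rock: 3300 kg/m³ × 9.8 m/s² × 37330 m = 1.207×10^9 Pa = 12073 bar
Total = 54.39 + 1926 + 1978 + 12073 = 16031 bar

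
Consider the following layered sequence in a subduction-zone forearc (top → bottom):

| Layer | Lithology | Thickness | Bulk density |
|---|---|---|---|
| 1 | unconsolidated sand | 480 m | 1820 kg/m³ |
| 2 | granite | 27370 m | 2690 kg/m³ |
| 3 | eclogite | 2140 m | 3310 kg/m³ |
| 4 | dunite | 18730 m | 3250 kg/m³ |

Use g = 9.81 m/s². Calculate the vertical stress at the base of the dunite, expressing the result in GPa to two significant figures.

unconsolidated sand: 1820 kg/m³ × 9.81 m/s² × 480 m = 8.570×10^6 Pa = 8.570×10^-3 GPa
granite: 2690 kg/m³ × 9.81 m/s² × 27370 m = 7.223×10^8 Pa = 0.7223 GPa
eclogite: 3310 kg/m³ × 9.81 m/s² × 2140 m = 6.949×10^7 Pa = 0.06949 GPa
dunite: 3250 kg/m³ × 9.81 m/s² × 18730 m = 5.972×10^8 Pa = 0.5972 GPa
Total = 8.570×10^-3 + 0.7223 + 0.06949 + 0.5972 = 1.3975 GPa

1.4 GPa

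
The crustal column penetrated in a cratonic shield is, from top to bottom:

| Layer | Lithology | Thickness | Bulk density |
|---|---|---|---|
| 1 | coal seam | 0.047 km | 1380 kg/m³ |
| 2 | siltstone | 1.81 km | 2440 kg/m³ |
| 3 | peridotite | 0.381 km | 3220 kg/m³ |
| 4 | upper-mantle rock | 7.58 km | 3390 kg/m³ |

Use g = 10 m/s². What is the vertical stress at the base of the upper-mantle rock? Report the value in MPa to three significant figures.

coal seam: 1380 kg/m³ × 10 m/s² × 47 m = 6.486×10^5 Pa = 0.6486 MPa
siltstone: 2440 kg/m³ × 10 m/s² × 1810 m = 4.416×10^7 Pa = 44.16 MPa
peridotite: 3220 kg/m³ × 10 m/s² × 381 m = 1.227×10^7 Pa = 12.27 MPa
upper-mantle rock: 3390 kg/m³ × 10 m/s² × 7580 m = 2.570×10^8 Pa = 257.0 MPa
Total = 0.6486 + 44.16 + 12.27 + 257.0 = 314.04 MPa

314 MPa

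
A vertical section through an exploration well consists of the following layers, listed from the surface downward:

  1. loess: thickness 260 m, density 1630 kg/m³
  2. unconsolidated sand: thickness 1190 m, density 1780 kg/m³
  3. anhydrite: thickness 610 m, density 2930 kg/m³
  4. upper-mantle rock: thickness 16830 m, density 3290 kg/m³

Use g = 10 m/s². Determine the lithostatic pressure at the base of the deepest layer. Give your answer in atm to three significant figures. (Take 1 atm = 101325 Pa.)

loess: 1630 kg/m³ × 10 m/s² × 260 m = 4.238×10^6 Pa = 41.83 atm
unconsolidated sand: 1780 kg/m³ × 10 m/s² × 1190 m = 2.118×10^7 Pa = 209.1 atm
anhydrite: 2930 kg/m³ × 10 m/s² × 610 m = 1.787×10^7 Pa = 176.4 atm
upper-mantle rock: 3290 kg/m³ × 10 m/s² × 16830 m = 5.537×10^8 Pa = 5465 atm
Total = 41.83 + 209.1 + 176.4 + 5465 = 5891.9 atm

5890 atm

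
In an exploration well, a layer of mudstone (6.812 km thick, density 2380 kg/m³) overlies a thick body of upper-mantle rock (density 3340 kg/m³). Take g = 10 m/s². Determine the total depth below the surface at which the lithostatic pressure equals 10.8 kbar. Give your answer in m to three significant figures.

34300 m

Pressure at base of upper layers: 2380×10×6812 = 1.621×10^8 Pa = 1.621 kbar
Remaining pressure to be supplied by upper-mantle rock: 1.080×10^9 − 1.621×10^8 = 9.179×10^8 Pa
Additional depth in upper-mantle rock = 9.179×10^8 Pa / (3340 kg/m³ × 10 m/s²) = 27481 m
Total depth = 6812 m + 27481 m = 34293 m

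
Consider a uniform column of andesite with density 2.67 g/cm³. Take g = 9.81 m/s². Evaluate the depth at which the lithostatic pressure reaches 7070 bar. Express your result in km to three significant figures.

h = P/(ρg) = 7070 bar / (2670 kg/m³ × 9.81 m/s²) = 7.070×10^8 Pa / 26193 Pa/m = 26992 m
= 26.992 km

27.0 km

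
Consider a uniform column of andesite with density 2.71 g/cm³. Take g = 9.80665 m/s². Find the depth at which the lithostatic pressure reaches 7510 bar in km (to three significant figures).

28.3 km

h = P/(ρg) = 7510 bar / (2710 kg/m³ × 9.80665 m/s²) = 7.510×10^8 Pa / 26576 Pa/m = 28259 m
= 28.259 km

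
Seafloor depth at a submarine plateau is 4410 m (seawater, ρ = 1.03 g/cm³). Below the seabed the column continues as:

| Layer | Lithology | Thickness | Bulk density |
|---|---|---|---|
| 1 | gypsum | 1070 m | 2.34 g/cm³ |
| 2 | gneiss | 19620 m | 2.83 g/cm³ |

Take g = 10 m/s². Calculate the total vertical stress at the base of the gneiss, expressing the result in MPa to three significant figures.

seawater: 1030 kg/m³ × 10 m/s² × 4410 m = 4.542×10^7 Pa = 45.42 MPa
gypsum: 2340 kg/m³ × 10 m/s² × 1070 m = 2.504×10^7 Pa = 25.04 MPa
gneiss: 2830 kg/m³ × 10 m/s² × 19620 m = 5.552×10^8 Pa = 555.2 MPa
Total = 45.42 + 25.04 + 555.2 = 625.71 MPa

626 MPa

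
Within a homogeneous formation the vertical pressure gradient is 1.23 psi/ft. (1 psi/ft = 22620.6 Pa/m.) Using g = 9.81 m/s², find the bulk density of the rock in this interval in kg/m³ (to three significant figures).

ρ = (dP/dz)/g = 1.23 psi/ft / 9.81 m/s² = 27823 Pa/m / 9.81 m/s² = 2836.2 kg/m³

2840 kg/m³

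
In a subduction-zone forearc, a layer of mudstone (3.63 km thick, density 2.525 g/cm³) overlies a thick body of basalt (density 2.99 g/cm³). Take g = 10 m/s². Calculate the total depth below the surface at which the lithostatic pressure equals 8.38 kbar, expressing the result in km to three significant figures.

28.6 km

Pressure at base of upper layers: 2525×10×3630 = 9.166×10^7 Pa = 0.9166 kbar
Remaining pressure to be supplied by basalt: 8.380×10^8 − 9.166×10^7 = 7.463×10^8 Pa
Additional depth in basalt = 7.463×10^8 Pa / (2990 kg/m³ × 10 m/s²) = 24961 m
Total depth = 3630 m + 24961 m = 28591 m
= 28.591 km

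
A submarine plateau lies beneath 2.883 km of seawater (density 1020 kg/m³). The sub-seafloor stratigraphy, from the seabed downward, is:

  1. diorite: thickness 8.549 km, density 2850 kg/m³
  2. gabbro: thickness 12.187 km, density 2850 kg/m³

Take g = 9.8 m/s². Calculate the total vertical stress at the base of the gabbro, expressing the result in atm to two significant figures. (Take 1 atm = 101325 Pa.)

6000 atm

seawater: 1020 kg/m³ × 9.8 m/s² × 2883 m = 2.882×10^7 Pa = 284.4 atm
diorite: 2850 kg/m³ × 9.8 m/s² × 8549 m = 2.388×10^8 Pa = 2357 atm
gabbro: 2850 kg/m³ × 9.8 m/s² × 12187 m = 3.404×10^8 Pa = 3359 atm
Total = 284.4 + 2357 + 3359 = 6000.2 atm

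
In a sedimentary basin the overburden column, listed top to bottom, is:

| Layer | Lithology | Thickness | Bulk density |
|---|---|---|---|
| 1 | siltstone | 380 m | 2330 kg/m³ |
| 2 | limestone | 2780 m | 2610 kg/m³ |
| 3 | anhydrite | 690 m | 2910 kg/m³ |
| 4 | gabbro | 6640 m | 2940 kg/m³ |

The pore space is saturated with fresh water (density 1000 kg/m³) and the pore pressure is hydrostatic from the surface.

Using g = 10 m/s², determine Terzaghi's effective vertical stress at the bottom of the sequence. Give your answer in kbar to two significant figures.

Overburden (lithostatic) stress σ_v:
siltstone: 2330 kg/m³ × 10 m/s² × 380 m = 8.854×10^6 Pa = 8.854 MPa
limestone: 2610 kg/m³ × 10 m/s² × 2780 m = 7.256×10^7 Pa = 72.56 MPa
anhydrite: 2910 kg/m³ × 10 m/s² × 690 m = 2.008×10^7 Pa = 20.08 MPa
gabbro: 2940 kg/m³ × 10 m/s² × 6640 m = 1.952×10^8 Pa = 195.2 MPa
Total = 8.854 + 72.56 + 20.08 + 195.2 = 296.71 MPa
Pore pressure P_p = 1000 kg/m³ × 10 m/s² × 10490 m = 1.049×10^8 Pa = 104.9 MPa
Effective stress σ' = σ_v − P_p = 296.7 − 104.9 = 191.81 MPa = 1.9181 kbar

1.9 kbar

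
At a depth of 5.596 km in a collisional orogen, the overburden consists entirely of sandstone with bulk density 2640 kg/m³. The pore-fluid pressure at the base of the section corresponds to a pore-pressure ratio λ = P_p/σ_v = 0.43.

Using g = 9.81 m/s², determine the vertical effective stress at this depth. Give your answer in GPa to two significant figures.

0.083 GPa

Overburden (lithostatic) stress σ_v:
sandstone: 2640 kg/m³ × 9.81 m/s² × 5596 m = 1.449×10^8 Pa = 144.9 MPa
Pore pressure P_p = λ·σ_v = 0.43 × 144.9 MPa = 62.32 MPa
Effective stress σ' = σ_v − P_p = 144.9 − 62.32 = 82.609 MPa = 0.082609 GPa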